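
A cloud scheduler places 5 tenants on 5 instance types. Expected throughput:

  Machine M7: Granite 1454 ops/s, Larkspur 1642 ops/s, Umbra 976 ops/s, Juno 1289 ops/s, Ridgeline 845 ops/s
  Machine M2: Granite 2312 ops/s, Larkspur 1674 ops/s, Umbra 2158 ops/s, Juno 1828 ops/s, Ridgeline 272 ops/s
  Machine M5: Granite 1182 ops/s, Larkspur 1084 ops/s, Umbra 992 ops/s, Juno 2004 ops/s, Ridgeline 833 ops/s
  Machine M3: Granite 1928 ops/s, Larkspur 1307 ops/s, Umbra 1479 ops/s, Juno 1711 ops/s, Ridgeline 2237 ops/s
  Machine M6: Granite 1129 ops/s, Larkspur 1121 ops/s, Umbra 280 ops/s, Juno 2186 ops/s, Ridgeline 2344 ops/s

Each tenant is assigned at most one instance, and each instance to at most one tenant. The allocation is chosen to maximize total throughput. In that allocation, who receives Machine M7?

Larkspur receives Machine M7.

This is a one-to-one assignment (maximum-weight bipartite matching).
Optimal: Granite→Machine M3 (1928 ops/s), Larkspur→Machine M7 (1642 ops/s), Umbra→Machine M2 (2158 ops/s), Juno→Machine M5 (2004 ops/s), Ridgeline→Machine M6 (2344 ops/s) — total 1928+1642+2158+2004+2344 = 10076 ops/s.
Column-greedy (each instance in turn goes to its best remaining tenant) gives 8475 ops/s, worse by 1601.
Next-best assignment: Granite→Machine M2, Larkspur→Machine M7, Umbra→Machine M3, Juno→Machine M5, Ridgeline→Machine M6 = 9781 ops/s.
Swapping Granite↔Ridgeline (Granite→Machine M6 1129 ops/s, Ridgeline→Machine M3 2237 ops/s) loses 906.
Larkspur's own top instance is Machine M2 (1674 ops/s), but forcing Larkspur→Machine M2 and reassigning the rest optimally gives only 8955 ops/s — worse by 1121.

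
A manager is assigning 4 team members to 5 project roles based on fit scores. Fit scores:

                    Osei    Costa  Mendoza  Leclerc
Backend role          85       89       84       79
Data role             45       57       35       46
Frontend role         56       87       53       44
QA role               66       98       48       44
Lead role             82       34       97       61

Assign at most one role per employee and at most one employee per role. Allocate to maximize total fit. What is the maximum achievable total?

Optimal: Osei→Frontend role (56 pts), Costa→QA role (98 pts), Mendoza→Lead role (97 pts), Leclerc→Backend role (79 pts) — total 56+98+97+79 = 330 pts.
Column-greedy (each role in turn goes to its best remaining employee) gives 239 pts, worse by 91.
Swapping Mendoza↔Osei (Mendoza→Frontend role 53 pts, Osei→Lead role 82 pts) loses 18.
No other one-to-one assignment exceeds 330 pts.

Maximum total: 330 pts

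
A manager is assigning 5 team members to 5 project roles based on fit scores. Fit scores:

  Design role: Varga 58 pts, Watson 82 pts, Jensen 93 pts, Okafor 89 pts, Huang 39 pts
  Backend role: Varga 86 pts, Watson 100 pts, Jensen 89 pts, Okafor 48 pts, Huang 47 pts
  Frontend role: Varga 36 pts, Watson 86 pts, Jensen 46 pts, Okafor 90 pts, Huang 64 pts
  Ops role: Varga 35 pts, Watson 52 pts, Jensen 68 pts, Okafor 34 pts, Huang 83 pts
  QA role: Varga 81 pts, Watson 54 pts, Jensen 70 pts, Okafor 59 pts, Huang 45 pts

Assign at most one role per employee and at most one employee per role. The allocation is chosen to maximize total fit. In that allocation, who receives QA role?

Varga receives QA role.

Optimal: Varga→QA role (81 pts), Watson→Backend role (100 pts), Jensen→Design role (93 pts), Okafor→Frontend role (90 pts), Huang→Ops role (83 pts) — total 81+100+93+90+83 = 447 pts.
Row-greedy (each employee in turn takes its best remaining role) gives 407 pts, worse by 40.
Swapping Huang↔Varga (Huang→QA role 45 pts, Varga→Ops role 35 pts) loses 84.
Varga's own top role is Backend role (86 pts), but forcing Varga→Backend role and reassigning the rest optimally gives only 414 pts — worse by 33.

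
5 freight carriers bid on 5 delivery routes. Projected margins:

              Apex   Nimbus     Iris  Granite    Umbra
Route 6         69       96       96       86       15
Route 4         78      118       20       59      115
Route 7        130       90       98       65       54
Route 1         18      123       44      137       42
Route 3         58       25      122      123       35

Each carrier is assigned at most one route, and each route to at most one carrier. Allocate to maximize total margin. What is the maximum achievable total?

This is the linear assignment problem.
Optimal: Apex→Route 7 ($130k), Nimbus→Route 6 ($96k), Iris→Route 3 ($122k), Granite→Route 1 ($137k), Umbra→Route 4 ($115k) — total 130+96+122+137+115 = $600k.
Max-entry greedy (repeatedly take the single best remaining cell) gives $522k, worse by 78.
Next-best assignment: Apex→Route 7, Nimbus→Route 1, Iris→Route 6, Granite→Route 3, Umbra→Route 4 = $587k.

Maximum total: $600k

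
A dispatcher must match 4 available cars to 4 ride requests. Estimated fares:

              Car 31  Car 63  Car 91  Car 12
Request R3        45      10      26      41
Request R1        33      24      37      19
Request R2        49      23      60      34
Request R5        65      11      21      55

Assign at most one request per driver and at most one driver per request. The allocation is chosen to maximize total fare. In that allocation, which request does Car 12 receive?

Optimal: Car 31→Request R5 ($65), Car 63→Request R1 ($24), Car 91→Request R2 ($60), Car 12→Request R3 ($41) — total 65+24+60+41 = $190.
Car 12's own top request is Request R5 ($55), but forcing Car 12→Request R5 and reassigning the rest optimally gives only $184 — worse by 6.

Car 12 receives Request R3.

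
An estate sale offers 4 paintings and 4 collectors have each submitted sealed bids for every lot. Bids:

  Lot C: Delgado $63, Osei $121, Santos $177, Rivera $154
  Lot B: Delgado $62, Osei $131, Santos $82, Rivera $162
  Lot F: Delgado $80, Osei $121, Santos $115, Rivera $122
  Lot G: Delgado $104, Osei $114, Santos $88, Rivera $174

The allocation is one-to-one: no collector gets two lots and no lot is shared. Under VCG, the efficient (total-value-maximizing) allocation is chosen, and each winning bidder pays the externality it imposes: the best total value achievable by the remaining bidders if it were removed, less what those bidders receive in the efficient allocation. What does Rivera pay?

Efficient allocation: Delgado→Lot G ($104), Osei→Lot F ($121), Santos→Lot C ($177), Rivera→Lot B ($162); total welfare W = $564.
Rivera receives Lot B at value $162, so the others get W − 162 = $402.
Without Rivera: best allocation of the remaining 3 bidders over all 4 lots is Delgado→Lot G ($104), Osei→Lot B ($131), Santos→Lot C ($177), total $412.
VCG payment = (others' best without Rivera) − (others' welfare with Rivera) = 412 − 402 = $10.

Rivera pays $10.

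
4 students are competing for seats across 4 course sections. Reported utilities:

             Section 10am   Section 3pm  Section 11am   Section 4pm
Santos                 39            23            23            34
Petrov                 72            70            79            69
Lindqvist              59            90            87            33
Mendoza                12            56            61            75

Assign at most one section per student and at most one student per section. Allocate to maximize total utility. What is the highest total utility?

Optimal: Santos→Section 10am (39 points), Petrov→Section 11am (79 points), Lindqvist→Section 3pm (90 points), Mendoza→Section 4pm (75 points) — total 39+79+90+75 = 283 points.
Column-greedy (each section in turn goes to its best remaining student) gives 257 points, worse by 26.
Swapping Santos↔Petrov (Santos→Section 11am 23 points, Petrov→Section 10am 72 points) loses 23.

Max total: 283 points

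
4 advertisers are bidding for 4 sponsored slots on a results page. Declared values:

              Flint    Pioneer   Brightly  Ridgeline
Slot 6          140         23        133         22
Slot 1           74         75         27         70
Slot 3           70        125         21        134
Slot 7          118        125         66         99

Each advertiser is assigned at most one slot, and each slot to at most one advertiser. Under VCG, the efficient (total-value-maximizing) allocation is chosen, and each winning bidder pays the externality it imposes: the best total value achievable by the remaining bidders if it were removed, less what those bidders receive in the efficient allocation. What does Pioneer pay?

Pioneer pays $44.

Efficient allocation: Flint→Slot 1 ($74), Pioneer→Slot 7 ($125), Brightly→Slot 6 ($133), Ridgeline→Slot 3 ($134); total welfare W = $466.
Pioneer receives Slot 7 at value $125, so the others get W − 125 = $341.
Without Pioneer: best allocation of the remaining 3 bidders over all 4 slots is Flint→Slot 7 ($118), Brightly→Slot 6 ($133), Ridgeline→Slot 3 ($134), total $385.
VCG payment = (others' best without Pioneer) − (others' welfare with Pioneer) = 385 − 341 = $44.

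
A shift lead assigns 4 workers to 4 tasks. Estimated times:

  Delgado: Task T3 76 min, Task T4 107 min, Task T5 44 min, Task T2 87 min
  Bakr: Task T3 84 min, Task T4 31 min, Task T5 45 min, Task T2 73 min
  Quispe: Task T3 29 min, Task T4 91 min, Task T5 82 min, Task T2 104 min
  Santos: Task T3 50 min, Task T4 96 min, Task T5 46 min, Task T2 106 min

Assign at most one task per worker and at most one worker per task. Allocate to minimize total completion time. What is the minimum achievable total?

Treat this as an assignment problem: match each worker to one task.
Optimal: Delgado→Task T2 (87 min), Bakr→Task T4 (31 min), Quispe→Task T3 (29 min), Santos→Task T5 (46 min) — total 87+31+29+46 = 193 min.
Row-greedy (each worker in turn takes its cheapest remaining task) gives 210 min, worse by 17.

Min total: 193 min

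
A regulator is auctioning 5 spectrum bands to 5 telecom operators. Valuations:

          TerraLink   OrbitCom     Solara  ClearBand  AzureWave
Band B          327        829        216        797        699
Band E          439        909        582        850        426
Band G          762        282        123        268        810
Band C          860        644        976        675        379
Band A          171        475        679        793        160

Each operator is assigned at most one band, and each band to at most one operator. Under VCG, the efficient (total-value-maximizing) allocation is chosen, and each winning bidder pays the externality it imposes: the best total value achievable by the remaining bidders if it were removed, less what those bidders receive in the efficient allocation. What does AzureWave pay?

AzureWave pays $4M.

Efficient allocation: TerraLink→Band G ($762M), OrbitCom→Band E ($909M), Solara→Band C ($976M), ClearBand→Band A ($793M), AzureWave→Band B ($699M); total welfare W = $4139M.
AzureWave receives Band B at value $699M, so the others get W − 699 = $3440M.
Without AzureWave: best allocation of the remaining 4 bidders over all 5 bands is TerraLink→Band G ($762M), OrbitCom→Band E ($909M), Solara→Band C ($976M), ClearBand→Band B ($797M), total $3444M.
VCG payment = (others' best without AzureWave) − (others' welfare with AzureWave) = 3444 − 3440 = $4M.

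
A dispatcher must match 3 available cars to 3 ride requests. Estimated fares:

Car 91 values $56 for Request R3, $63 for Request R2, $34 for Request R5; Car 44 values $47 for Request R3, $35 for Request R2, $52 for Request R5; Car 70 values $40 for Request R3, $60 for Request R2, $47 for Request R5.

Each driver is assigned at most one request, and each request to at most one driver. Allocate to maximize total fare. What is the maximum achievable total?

This is a one-to-one assignment (maximum-weight bipartite matching).
Optimal: Car 91→Request R3 ($56), Car 44→Request R5 ($52), Car 70→Request R2 ($60) — total 56+52+60 = $168.
Next-best assignment: Car 91→Request R2, Car 44→Request R3, Car 70→Request R5 = $157.

Maximum total: $168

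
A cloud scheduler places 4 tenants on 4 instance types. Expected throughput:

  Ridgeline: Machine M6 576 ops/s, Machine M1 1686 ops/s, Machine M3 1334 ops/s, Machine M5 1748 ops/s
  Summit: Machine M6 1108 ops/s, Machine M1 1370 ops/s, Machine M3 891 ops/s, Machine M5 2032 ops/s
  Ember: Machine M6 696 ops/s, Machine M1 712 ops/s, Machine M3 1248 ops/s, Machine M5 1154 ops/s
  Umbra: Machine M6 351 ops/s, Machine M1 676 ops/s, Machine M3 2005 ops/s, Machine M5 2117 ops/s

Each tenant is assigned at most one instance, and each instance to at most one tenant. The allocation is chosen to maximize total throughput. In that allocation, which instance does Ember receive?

Ember receives Machine M6.

This is the linear assignment problem.
Optimal: Ridgeline→Machine M1 (1686 ops/s), Summit→Machine M5 (2032 ops/s), Ember→Machine M6 (696 ops/s), Umbra→Machine M3 (2005 ops/s) — total 1686+2032+696+2005 = 6419 ops/s.
Column-greedy (each instance in turn goes to its best remaining tenant) gives 5953 ops/s, worse by 466.
Next-best assignment: Ridgeline→Machine M1, Summit→Machine M6, Ember→Machine M3, Umbra→Machine M5 = 6159 ops/s.
Every other assignment is strictly worse.
Ember's own top instance is Machine M3 (1248 ops/s), but forcing Ember→Machine M3 and reassigning the rest optimally gives only 6159 ops/s — worse by 260.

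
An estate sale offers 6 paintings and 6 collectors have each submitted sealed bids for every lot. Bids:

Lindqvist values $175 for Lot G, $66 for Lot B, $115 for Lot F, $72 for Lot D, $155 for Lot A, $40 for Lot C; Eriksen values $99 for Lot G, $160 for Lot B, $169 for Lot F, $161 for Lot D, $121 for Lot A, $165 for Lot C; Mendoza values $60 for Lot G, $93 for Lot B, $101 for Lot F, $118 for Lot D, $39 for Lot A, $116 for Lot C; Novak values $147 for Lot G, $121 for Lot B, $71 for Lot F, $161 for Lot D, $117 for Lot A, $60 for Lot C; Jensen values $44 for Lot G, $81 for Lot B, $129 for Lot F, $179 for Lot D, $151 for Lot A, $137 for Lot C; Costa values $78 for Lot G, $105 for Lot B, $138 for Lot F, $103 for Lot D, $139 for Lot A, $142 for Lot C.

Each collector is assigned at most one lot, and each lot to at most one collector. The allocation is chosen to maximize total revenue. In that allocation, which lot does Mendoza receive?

This is a one-to-one assignment (maximum-weight bipartite matching).
Optimal: Lindqvist→Lot G ($175), Eriksen→Lot B ($160), Mendoza→Lot C ($116), Novak→Lot D ($161), Jensen→Lot A ($151), Costa→Lot F ($138) — total 175+160+116+161+151+138 = $901.
Row-greedy (each collector in turn takes its best remaining lot) gives $876, worse by 25.
No other one-to-one assignment exceeds $901.
Mendoza's own top lot is Lot D ($118), but forcing Mendoza→Lot D and reassigning the rest optimally gives only $876 — worse by 25.

Mendoza receives Lot C.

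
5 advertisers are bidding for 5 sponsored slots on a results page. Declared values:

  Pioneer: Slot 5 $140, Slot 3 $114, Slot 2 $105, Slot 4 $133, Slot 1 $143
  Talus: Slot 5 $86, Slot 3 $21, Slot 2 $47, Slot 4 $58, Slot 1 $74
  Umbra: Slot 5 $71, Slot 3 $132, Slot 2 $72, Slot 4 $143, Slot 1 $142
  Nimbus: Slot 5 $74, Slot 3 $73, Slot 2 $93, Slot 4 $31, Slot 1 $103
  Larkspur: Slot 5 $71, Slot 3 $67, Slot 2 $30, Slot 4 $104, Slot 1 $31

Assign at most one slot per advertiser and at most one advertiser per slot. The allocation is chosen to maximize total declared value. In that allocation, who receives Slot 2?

Nimbus receives Slot 2.

Optimal: Pioneer→Slot 1 ($143), Talus→Slot 5 ($86), Umbra→Slot 3 ($132), Nimbus→Slot 2 ($93), Larkspur→Slot 4 ($104) — total 143+86+132+93+104 = $558.
Checked against all permutations: $558 is optimal.
Nimbus's own top slot is Slot 1 ($103), but forcing Nimbus→Slot 1 and reassigning the rest optimally gives only $530 — worse by 28.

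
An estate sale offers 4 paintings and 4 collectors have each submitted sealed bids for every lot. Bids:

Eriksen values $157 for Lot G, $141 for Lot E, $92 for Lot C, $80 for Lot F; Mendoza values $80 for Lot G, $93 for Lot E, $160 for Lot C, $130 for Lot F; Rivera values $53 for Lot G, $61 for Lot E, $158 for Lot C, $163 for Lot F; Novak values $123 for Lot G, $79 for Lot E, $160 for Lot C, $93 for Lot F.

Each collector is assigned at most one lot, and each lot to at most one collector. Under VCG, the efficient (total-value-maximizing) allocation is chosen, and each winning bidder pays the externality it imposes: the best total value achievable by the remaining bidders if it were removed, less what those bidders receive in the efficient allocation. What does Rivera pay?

Efficient allocation: Eriksen→Lot E ($141), Mendoza→Lot C ($160), Rivera→Lot F ($163), Novak→Lot G ($123); total welfare W = $587.
Rivera receives Lot F at value $163, so the others get W − 163 = $424.
Without Rivera: best allocation of the remaining 3 bidders over all 4 lots is Eriksen→Lot G ($157), Mendoza→Lot F ($130), Novak→Lot C ($160), total $447.
VCG payment = (others' best without Rivera) − (others' welfare with Rivera) = 447 − 424 = $23.

Rivera pays $23.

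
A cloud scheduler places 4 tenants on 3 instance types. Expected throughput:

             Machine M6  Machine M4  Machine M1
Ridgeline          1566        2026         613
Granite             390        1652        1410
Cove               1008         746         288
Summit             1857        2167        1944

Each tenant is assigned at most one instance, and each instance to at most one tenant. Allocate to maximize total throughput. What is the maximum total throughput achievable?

Optimal: Summit→Machine M6 (1857 ops/s), Ridgeline→Machine M4 (2026 ops/s), Granite→Machine M1 (1410 ops/s) — total 1857+2026+1410 = 5293 ops/s.
Max-entry greedy (repeatedly take the single best remaining cell) gives 5143 ops/s, worse by 150.
Next-best assignment: Ridgeline→Machine M6, Granite→Machine M4, Summit→Machine M1 = 5162 ops/s.
Swapping Ridgeline↔Granite (Ridgeline→Machine M1 613 ops/s, Granite→Machine M4 1652 ops/s) loses 1171.

Maximum total: 5293 ops/s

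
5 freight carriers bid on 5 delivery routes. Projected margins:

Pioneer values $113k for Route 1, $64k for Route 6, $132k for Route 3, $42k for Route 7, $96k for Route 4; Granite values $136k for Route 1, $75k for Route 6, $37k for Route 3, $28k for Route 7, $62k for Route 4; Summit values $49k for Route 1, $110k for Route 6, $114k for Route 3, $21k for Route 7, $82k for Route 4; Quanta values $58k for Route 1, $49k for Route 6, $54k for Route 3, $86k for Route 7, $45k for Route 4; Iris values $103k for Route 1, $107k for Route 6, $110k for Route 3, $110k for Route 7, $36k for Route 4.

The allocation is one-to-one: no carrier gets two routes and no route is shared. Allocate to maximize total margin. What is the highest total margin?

Maximum total: $543k

Optimal: Pioneer→Route 3 ($132k), Granite→Route 1 ($136k), Summit→Route 4 ($82k), Quanta→Route 7 ($86k), Iris→Route 6 ($107k) — total 132+136+82+86+107 = $543k.
Next-best assignment: Pioneer→Route 4, Granite→Route 1, Summit→Route 3, Quanta→Route 7, Iris→Route 6 = $539k.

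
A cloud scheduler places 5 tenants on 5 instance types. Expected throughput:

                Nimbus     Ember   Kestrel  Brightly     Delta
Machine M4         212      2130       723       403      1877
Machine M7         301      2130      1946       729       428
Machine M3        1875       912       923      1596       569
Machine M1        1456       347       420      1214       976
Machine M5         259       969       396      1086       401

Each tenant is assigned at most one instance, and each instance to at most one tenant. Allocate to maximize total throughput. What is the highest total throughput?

Maximum total: 8013 ops/s

Treat this as an assignment problem: match each tenant to one instance.
Optimal: Nimbus→Machine M3 (1875 ops/s), Ember→Machine M4 (2130 ops/s), Kestrel→Machine M7 (1946 ops/s), Brightly→Machine M5 (1086 ops/s), Delta→Machine M1 (976 ops/s) — total 1875+2130+1946+1086+976 = 8013 ops/s.
Max-entry greedy (repeatedly take the single best remaining cell) gives 7566 ops/s, worse by 447.
Next-best assignment: Nimbus→Machine M3, Ember→Machine M5, Kestrel→Machine M7, Brightly→Machine M1, Delta→Machine M4 = 7881 ops/s.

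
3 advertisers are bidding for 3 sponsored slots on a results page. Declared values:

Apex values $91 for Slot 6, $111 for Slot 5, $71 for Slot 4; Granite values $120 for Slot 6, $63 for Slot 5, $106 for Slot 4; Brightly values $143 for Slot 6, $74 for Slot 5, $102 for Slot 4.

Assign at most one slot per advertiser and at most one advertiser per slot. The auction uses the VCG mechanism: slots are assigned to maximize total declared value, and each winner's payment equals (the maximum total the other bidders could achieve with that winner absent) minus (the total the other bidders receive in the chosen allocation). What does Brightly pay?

Brightly pays $14.

Efficient allocation: Apex→Slot 5 ($111), Granite→Slot 4 ($106), Brightly→Slot 6 ($143); total welfare W = $360.
Brightly receives Slot 6 at value $143, so the others get W − 143 = $217.
Without Brightly: best allocation of the remaining 2 bidders over all 3 slots is Apex→Slot 5 ($111), Granite→Slot 6 ($120), total $231.
VCG payment = (others' best without Brightly) − (others' welfare with Brightly) = 231 − 217 = $14.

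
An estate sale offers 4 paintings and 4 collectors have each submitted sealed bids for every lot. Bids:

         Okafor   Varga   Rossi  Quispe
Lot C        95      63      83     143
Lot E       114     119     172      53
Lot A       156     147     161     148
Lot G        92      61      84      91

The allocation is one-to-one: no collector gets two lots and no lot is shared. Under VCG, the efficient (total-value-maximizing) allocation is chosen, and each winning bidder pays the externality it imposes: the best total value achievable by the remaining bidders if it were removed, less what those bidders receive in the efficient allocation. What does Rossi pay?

Efficient allocation: Okafor→Lot G ($92), Varga→Lot A ($147), Rossi→Lot E ($172), Quispe→Lot C ($143); total welfare W = $554.
Rossi receives Lot E at value $172, so the others get W − 172 = $382.
Without Rossi: best allocation of the remaining 3 bidders over all 4 lots is Okafor→Lot A ($156), Varga→Lot E ($119), Quispe→Lot C ($143), total $418.
VCG payment = (others' best without Rossi) − (others' welfare with Rossi) = 418 − 382 = $36.

Rossi pays $36.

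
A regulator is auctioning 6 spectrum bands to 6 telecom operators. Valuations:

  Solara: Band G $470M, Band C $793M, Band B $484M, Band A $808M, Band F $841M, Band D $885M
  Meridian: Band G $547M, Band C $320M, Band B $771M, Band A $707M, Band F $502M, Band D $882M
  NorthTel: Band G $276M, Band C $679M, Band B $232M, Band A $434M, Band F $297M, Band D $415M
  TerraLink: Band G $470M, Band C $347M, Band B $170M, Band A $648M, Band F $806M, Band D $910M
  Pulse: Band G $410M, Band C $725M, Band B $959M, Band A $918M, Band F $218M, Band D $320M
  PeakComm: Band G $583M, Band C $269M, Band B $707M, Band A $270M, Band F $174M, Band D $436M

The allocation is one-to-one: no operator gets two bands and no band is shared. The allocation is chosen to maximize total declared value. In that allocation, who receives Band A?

Optimal: Solara→Band A ($808M), Meridian→Band D ($882M), NorthTel→Band C ($679M), TerraLink→Band F ($806M), Pulse→Band B ($959M), PeakComm→Band G ($583M) — total 808+882+679+806+959+583 = $4717M.
Column-greedy (each band in turn goes to its best remaining operator) gives $4263M, worse by 454.
Solara's own top band is Band D ($885M), but forcing Solara→Band D and reassigning the rest optimally gives only $4642M — worse by 75.

Solara receives Band A.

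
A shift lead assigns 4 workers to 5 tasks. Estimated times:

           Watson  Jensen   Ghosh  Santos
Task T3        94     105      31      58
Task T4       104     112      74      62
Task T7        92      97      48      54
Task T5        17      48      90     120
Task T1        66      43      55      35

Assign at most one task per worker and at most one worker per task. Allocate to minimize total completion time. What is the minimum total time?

Minimum total: 145 min

Optimal: Watson→Task T5 (17 min), Jensen→Task T1 (43 min), Ghosh→Task T3 (31 min), Santos→Task T7 (54 min) — total 17+43+31+54 = 145 min.
Checked against all permutations: 145 min is optimal.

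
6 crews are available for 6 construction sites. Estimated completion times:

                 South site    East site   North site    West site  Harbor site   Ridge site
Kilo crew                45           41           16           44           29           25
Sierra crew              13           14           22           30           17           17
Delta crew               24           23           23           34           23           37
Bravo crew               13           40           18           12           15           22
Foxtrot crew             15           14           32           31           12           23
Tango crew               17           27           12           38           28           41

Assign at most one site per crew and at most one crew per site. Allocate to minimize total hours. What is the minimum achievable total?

Minimum total: 97 hours

Optimal: Kilo crew→North site (16 hours), Sierra crew→Ridge site (17 hours), Delta crew→East site (23 hours), Bravo crew→West site (12 hours), Foxtrot crew→Harbor site (12 hours), Tango crew→South site (17 hours) — total 16+17+23+12+12+17 = 97 hours.
Column-greedy (each site in turn goes to its cheapest remaining crew) gives 99 hours, worse by 2.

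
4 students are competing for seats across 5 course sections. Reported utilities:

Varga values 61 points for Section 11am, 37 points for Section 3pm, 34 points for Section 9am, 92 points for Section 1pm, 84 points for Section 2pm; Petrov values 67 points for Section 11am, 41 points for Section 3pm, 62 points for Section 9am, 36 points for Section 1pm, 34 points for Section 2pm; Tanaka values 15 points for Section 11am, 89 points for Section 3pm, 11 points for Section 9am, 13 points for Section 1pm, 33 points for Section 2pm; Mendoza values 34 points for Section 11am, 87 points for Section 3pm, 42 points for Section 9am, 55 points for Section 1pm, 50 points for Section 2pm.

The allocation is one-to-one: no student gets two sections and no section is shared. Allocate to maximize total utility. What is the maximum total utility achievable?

Max total: 298 points

Optimal: Varga→Section 1pm (92 points), Petrov→Section 11am (67 points), Tanaka→Section 3pm (89 points), Mendoza→Section 2pm (50 points) — total 92+67+89+50 = 298 points.
Column-greedy (each section in turn goes to its best remaining student) gives 290 points, worse by 8.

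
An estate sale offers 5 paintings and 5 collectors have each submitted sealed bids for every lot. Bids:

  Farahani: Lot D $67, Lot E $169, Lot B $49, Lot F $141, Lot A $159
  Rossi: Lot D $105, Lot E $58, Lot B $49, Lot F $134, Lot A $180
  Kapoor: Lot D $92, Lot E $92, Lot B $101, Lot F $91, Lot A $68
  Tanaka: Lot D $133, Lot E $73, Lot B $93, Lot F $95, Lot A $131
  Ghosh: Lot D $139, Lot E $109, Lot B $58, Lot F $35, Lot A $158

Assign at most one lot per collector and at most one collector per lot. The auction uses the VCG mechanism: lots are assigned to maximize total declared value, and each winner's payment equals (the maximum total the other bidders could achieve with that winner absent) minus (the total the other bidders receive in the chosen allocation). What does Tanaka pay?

Efficient allocation: Farahani→Lot E ($169), Rossi→Lot F ($134), Kapoor→Lot B ($101), Tanaka→Lot D ($133), Ghosh→Lot A ($158); total welfare W = $695.
Tanaka receives Lot D at value $133, so the others get W − 133 = $562.
Without Tanaka: best allocation of the remaining 4 bidders over all 5 lots is Farahani→Lot E ($169), Rossi→Lot A ($180), Kapoor→Lot B ($101), Ghosh→Lot D ($139), total $589.
VCG payment = (others' best without Tanaka) − (others' welfare with Tanaka) = 589 − 562 = $27.

Tanaka pays $27.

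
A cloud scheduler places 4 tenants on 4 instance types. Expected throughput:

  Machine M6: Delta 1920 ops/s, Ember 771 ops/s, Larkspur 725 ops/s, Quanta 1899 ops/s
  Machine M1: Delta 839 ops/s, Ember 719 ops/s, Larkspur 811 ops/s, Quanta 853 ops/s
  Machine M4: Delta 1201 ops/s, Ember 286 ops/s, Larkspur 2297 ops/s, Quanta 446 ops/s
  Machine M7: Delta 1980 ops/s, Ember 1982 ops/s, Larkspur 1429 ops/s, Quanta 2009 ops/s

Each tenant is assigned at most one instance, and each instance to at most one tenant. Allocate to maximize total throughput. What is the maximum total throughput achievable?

Optimal: Delta→Machine M6 (1920 ops/s), Ember→Machine M7 (1982 ops/s), Larkspur→Machine M4 (2297 ops/s), Quanta→Machine M1 (853 ops/s) — total 1920+1982+2297+853 = 7052 ops/s.
Row-greedy (each tenant in turn takes its best remaining instance) gives 5901 ops/s, worse by 1151.

Max total: 7052 ops/s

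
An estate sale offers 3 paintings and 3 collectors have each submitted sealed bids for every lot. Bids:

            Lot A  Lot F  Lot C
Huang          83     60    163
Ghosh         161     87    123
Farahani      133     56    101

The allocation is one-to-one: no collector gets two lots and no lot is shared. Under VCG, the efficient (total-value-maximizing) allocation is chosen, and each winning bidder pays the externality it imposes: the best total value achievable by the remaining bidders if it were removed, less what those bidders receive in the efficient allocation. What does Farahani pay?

Efficient allocation: Huang→Lot C ($163), Ghosh→Lot F ($87), Farahani→Lot A ($133); total welfare W = $383.
Farahani receives Lot A at value $133, so the others get W − 133 = $250.
Without Farahani: best allocation of the remaining 2 bidders over all 3 lots is Huang→Lot C ($163), Ghosh→Lot A ($161), total $324.
VCG payment = (others' best without Farahani) − (others' welfare with Farahani) = 324 − 250 = $74.

Farahani pays $74.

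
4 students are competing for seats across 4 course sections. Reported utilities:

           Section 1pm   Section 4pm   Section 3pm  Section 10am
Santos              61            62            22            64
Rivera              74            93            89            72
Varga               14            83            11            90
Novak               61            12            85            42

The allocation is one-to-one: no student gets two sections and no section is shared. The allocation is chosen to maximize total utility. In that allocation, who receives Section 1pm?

Santos receives Section 1pm.

Optimal: Santos→Section 1pm (61 points), Rivera→Section 4pm (93 points), Varga→Section 10am (90 points), Novak→Section 3pm (85 points) — total 61+93+90+85 = 329 points.
Checked against all permutations: 329 points is optimal.
Santos's own top section is Section 10am (64 points), but forcing Santos→Section 10am and reassigning the rest optimally gives only 306 points — worse by 23.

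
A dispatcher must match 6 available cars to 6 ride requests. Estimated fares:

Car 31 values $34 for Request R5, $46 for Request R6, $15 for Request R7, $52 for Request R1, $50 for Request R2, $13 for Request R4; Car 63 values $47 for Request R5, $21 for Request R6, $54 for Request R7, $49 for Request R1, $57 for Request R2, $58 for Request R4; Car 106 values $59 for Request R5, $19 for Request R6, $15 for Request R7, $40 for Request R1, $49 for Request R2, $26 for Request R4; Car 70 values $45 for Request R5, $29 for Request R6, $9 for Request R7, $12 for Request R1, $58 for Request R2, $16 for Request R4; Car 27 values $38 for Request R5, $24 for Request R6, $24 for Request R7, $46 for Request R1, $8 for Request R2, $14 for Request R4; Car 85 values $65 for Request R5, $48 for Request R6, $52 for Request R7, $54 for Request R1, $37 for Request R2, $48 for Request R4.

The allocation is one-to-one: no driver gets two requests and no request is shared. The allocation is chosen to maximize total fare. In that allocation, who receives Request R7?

Optimal: Car 31→Request R6 ($46), Car 63→Request R4 ($58), Car 106→Request R5 ($59), Car 70→Request R2 ($58), Car 27→Request R1 ($46), Car 85→Request R7 ($52) — total 46+58+59+58+46+52 = $319.
Column-greedy (each request in turn goes to its best remaining driver) gives $295, worse by 24.
Next-best assignment: Car 31→Request R6, Car 63→Request R7, Car 106→Request R5, Car 70→Request R2, Car 27→Request R1, Car 85→Request R4 = $311.
Swapping Car 70↔Car 31 (Car 70→Request R6 $29, Car 31→Request R2 $50) loses 25.
Checked against all permutations: $319 is optimal.
Car 85's own top request is Request R5 ($65), but forcing Car 85→Request R5 and reassigning the rest optimally gives only $295 — worse by 24.

Car 85 receives Request R7.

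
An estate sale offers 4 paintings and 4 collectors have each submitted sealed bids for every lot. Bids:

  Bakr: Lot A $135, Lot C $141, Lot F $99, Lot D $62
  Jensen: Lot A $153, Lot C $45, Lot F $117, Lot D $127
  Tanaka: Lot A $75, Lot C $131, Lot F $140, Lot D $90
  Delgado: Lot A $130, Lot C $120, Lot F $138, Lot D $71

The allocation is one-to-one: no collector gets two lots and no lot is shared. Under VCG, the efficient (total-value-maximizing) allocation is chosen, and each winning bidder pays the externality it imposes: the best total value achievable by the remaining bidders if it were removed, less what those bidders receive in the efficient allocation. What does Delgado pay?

Delgado pays $26.

Efficient allocation: Bakr→Lot C ($141), Jensen→Lot D ($127), Tanaka→Lot F ($140), Delgado→Lot A ($130); total welfare W = $538.
Delgado receives Lot A at value $130, so the others get W − 130 = $408.
Without Delgado: best allocation of the remaining 3 bidders over all 4 lots is Bakr→Lot C ($141), Jensen→Lot A ($153), Tanaka→Lot F ($140), total $434.
VCG payment = (others' best without Delgado) − (others' welfare with Delgado) = 434 − 408 = $26.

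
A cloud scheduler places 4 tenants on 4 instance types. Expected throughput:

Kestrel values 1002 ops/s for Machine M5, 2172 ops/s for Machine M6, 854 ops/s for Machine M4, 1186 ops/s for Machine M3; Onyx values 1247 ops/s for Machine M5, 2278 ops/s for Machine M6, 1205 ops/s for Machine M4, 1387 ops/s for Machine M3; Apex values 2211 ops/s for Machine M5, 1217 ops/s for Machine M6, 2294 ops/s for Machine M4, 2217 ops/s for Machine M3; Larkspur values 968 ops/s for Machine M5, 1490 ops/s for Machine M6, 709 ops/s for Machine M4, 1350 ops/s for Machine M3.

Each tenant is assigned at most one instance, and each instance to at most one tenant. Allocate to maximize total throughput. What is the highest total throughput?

Max total: 7063 ops/s

Optimal: Kestrel→Machine M6 (2172 ops/s), Onyx→Machine M5 (1247 ops/s), Apex→Machine M4 (2294 ops/s), Larkspur→Machine M3 (1350 ops/s) — total 2172+1247+2294+1350 = 7063 ops/s.
Column-greedy (each instance in turn goes to its best remaining tenant) gives 6693 ops/s, worse by 370.
Next-best assignment: Kestrel→Machine M6, Onyx→Machine M4, Apex→Machine M5, Larkspur→Machine M3 = 6938 ops/s.
Every other assignment is strictly worse.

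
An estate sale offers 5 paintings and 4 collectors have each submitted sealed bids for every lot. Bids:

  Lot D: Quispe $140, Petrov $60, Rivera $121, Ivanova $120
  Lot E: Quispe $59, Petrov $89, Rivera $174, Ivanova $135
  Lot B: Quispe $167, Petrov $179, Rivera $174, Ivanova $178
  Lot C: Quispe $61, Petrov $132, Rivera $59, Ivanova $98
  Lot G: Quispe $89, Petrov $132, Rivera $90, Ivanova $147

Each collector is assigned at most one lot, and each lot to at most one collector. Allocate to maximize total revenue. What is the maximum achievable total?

Max total: $640

Optimal: Quispe→Lot D ($140), Petrov→Lot B ($179), Rivera→Lot E ($174), Ivanova→Lot G ($147) — total 140+179+174+147 = $640.
Row-greedy (each collector in turn takes its best remaining lot) gives $620, worse by 20.
Next-best assignment: Quispe→Lot D, Petrov→Lot C, Rivera→Lot E, Ivanova→Lot B = $624.
Every other assignment is strictly worse.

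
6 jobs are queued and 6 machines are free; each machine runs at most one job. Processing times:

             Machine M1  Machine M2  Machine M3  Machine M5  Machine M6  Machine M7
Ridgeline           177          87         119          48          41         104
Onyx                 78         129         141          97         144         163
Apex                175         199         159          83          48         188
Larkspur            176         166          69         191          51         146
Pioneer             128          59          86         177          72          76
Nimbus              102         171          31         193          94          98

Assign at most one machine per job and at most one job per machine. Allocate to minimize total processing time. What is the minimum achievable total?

Optimal: Ridgeline→Machine M5 (48 min), Onyx→Machine M1 (78 min), Apex→Machine M6 (48 min), Larkspur→Machine M3 (69 min), Pioneer→Machine M2 (59 min), Nimbus→Machine M7 (98 min) — total 48+78+48+69+59+98 = 400 min.
Column-greedy (each machine in turn goes to its cheapest remaining job) gives 410 min, worse by 10.
Swapping Pioneer↔Nimbus (Pioneer→Machine M7 76 min, Nimbus→Machine M2 171 min) adds 90.

Minimum total: 400 min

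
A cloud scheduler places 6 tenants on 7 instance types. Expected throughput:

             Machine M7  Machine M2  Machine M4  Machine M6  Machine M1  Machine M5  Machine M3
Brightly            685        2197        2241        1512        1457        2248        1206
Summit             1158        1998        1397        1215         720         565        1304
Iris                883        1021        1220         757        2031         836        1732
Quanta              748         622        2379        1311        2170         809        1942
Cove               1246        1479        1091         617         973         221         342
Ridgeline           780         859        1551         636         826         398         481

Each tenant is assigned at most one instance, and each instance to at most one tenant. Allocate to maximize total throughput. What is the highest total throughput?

This is a one-to-one assignment (maximum-weight bipartite matching).
Optimal: Brightly→Machine M5 (2248 ops/s), Summit→Machine M2 (1998 ops/s), Iris→Machine M1 (2031 ops/s), Quanta→Machine M3 (1942 ops/s), Cove→Machine M7 (1246 ops/s), Ridgeline→Machine M4 (1551 ops/s) — total 2248+1998+2031+1942+1246+1551 = 11016 ops/s.
Column-greedy (each instance in turn goes to its best remaining tenant) gives 9466 ops/s, worse by 1550.
Next-best assignment: Brightly→Machine M5, Summit→Machine M2, Iris→Machine M3, Quanta→Machine M1, Cove→Machine M7, Ridgeline→Machine M4 = 10945 ops/s.
Swapping Iris↔Summit (Iris→Machine M2 1021 ops/s, Summit→Machine M1 720 ops/s) loses 2288.
No other one-to-one assignment exceeds 11016 ops/s.

Max total: 11016 ops/s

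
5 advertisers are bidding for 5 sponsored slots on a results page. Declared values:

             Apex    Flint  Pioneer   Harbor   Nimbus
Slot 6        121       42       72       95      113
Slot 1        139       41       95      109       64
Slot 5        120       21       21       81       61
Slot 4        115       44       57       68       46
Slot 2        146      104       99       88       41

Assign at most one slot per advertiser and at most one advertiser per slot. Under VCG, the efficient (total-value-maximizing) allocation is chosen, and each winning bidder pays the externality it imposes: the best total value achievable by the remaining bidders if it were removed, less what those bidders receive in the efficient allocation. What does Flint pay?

Efficient allocation: Apex→Slot 4 ($115), Flint→Slot 2 ($104), Pioneer→Slot 1 ($95), Harbor→Slot 5 ($81), Nimbus→Slot 6 ($113); total welfare W = $508.
Flint receives Slot 2 at value $104, so the others get W − 104 = $404.
Without Flint: best allocation of the remaining 4 bidders over all 5 slots is Apex→Slot 5 ($120), Pioneer→Slot 2 ($99), Harbor→Slot 1 ($109), Nimbus→Slot 6 ($113), total $441.
VCG payment = (others' best without Flint) − (others' welfare with Flint) = 441 − 404 = $37.

Flint pays $37.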